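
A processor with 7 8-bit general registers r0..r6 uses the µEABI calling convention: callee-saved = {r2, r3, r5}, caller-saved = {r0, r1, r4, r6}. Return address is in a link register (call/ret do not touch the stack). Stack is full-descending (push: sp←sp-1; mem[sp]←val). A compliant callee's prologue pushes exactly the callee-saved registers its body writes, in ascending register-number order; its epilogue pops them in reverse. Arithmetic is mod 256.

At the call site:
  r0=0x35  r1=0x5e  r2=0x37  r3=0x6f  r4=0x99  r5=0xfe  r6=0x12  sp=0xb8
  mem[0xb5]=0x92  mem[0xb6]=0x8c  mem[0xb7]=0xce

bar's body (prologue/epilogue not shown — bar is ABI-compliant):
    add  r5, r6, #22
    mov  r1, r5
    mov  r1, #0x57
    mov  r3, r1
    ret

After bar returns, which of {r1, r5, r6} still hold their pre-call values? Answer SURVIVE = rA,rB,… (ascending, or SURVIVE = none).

SURVIVE = r5,r6

prologue: push r3 -> mem[0xb7]=0x6f, sp=0xb7
prologue: push r5 -> mem[0xb6]=0xfe, sp=0xb6
body[0] add  r5, r6, #22 -> r5=0x28
body[1] mov  r1, r5 -> r1=0x28
body[2] mov  r1, #0x57 -> r1=0x57
body[3] mov  r3, r1 -> r3=0x57
epilogue: pop r5=0xfe, sp=0xb7
epilogue: pop r3=0x6f, sp=0xb8
r1: caller-saved, written=True
r5: callee-saved, written=True
r6: caller-saved, written=False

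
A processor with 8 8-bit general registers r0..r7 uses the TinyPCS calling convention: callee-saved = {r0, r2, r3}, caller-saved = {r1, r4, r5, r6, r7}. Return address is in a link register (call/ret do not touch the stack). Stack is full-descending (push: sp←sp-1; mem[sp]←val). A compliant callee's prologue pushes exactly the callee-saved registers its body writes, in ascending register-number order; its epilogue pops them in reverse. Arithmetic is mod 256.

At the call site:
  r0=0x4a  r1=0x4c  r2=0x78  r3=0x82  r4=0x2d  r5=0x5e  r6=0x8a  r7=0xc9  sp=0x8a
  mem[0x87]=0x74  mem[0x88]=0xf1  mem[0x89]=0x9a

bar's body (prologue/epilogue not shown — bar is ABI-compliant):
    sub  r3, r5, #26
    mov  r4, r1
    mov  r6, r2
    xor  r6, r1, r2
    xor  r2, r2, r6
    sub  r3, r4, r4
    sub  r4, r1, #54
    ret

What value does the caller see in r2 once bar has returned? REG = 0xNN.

REG = 0x78

prologue: push r2 -> mem[0x89]=0x78, sp=0x89
prologue: push r3 -> mem[0x88]=0x82, sp=0x88
body[0] sub  r3, r5, #26 -> r3=0x44
body[1] mov  r4, r1 -> r4=0x4c
body[2] mov  r6, r2 -> r6=0x78
body[3] xor  r6, r1, r2 -> r6=0x34
body[4] xor  r2, r2, r6 -> r2=0x4c
body[5] sub  r3, r4, r4 -> r3=0x00
body[6] sub  r4, r1, #54 -> r4=0x16
epilogue: pop r3=0x82, sp=0x89
epilogue: pop r2=0x78, sp=0x8a
r2 is callee-saved -> restored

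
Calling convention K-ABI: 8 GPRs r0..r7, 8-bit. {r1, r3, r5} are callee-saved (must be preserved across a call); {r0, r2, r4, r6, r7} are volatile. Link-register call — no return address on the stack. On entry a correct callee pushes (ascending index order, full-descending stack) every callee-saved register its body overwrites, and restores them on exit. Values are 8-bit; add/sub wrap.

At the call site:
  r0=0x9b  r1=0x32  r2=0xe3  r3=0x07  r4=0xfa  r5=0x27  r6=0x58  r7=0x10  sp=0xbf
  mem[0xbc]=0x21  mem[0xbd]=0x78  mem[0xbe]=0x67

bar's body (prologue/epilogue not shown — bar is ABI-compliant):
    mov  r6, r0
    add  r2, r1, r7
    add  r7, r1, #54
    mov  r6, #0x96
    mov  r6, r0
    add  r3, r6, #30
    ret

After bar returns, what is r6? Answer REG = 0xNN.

REG = 0x9b

prologue: push r3 -> mem[0xbe]=0x07, sp=0xbe
body[0] mov  r6, r0 -> r6=0x9b
body[1] add  r2, r1, r7 -> r2=0x42
body[2] add  r7, r1, #54 -> r7=0x68
body[3] mov  r6, #0x96 -> r6=0x96
body[4] mov  r6, r0 -> r6=0x9b
body[5] add  r3, r6, #30 -> r3=0xb9
epilogue: pop r3=0x07, sp=0xbf
r6 is caller-saved -> body value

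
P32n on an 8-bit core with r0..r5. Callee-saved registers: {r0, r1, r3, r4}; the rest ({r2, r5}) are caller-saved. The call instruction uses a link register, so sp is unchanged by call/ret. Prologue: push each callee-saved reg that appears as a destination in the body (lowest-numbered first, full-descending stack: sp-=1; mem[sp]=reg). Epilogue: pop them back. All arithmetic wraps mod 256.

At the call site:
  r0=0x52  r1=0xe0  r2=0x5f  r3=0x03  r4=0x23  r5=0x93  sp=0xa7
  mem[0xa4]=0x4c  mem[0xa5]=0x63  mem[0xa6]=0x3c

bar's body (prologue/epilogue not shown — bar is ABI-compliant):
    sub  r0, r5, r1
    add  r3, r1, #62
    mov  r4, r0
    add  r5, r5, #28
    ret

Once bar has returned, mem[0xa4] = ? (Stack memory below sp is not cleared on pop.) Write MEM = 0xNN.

MEM = 0x23

prologue: push r0 → mem[0xa6]=0x52, sp=0xa6
prologue: push r3 → mem[0xa5]=0x03, sp=0xa5
prologue: push r4 → mem[0xa4]=0x23, sp=0xa4
body[0] sub  r0, r5, r1 → r0=0xb3
body[1] add  r3, r1, #62 → r3=0x1e
body[2] mov  r4, r0 → r4=0xb3
body[3] add  r5, r5, #28 → r5=0xaf
epilogue: pop r4=0x23, sp=0xa5
epilogue: pop r3=0x03, sp=0xa6
epilogue: pop r0=0x52, sp=0xa7
prologue pushed ['r0', 'r3', 'r4'] at ['0xa6', '0xa5', '0xa4']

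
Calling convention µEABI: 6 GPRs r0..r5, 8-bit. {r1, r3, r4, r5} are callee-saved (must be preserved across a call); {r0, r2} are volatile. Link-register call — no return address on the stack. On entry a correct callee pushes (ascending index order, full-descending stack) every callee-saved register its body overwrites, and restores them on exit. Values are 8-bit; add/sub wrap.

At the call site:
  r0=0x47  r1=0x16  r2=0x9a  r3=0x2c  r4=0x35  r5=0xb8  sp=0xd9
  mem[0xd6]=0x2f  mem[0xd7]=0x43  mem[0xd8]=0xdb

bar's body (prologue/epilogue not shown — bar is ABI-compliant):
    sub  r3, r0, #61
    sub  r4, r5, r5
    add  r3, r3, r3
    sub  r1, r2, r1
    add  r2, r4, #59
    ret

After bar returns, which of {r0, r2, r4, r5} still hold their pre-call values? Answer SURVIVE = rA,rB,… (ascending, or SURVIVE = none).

SURVIVE = r0,r4,r5

prologue: push r1 -> mem[0xd8]=0x16, sp=0xd8
prologue: push r3 -> mem[0xd7]=0x2c, sp=0xd7
prologue: push r4 -> mem[0xd6]=0x35, sp=0xd6
body[0] sub  r3, r0, #61 -> r3=0x0a
body[1] sub  r4, r5, r5 -> r4=0x00
body[2] add  r3, r3, r3 -> r3=0x14
body[3] sub  r1, r2, r1 -> r1=0x84
body[4] add  r2, r4, #59 -> r2=0x3b
epilogue: pop r4=0x35, sp=0xd7
epilogue: pop r3=0x2c, sp=0xd8
epilogue: pop r1=0x16, sp=0xd9
r0: caller-saved, written=False
r2: caller-saved, written=True
r4: callee-saved, written=True
r5: callee-saved, written=False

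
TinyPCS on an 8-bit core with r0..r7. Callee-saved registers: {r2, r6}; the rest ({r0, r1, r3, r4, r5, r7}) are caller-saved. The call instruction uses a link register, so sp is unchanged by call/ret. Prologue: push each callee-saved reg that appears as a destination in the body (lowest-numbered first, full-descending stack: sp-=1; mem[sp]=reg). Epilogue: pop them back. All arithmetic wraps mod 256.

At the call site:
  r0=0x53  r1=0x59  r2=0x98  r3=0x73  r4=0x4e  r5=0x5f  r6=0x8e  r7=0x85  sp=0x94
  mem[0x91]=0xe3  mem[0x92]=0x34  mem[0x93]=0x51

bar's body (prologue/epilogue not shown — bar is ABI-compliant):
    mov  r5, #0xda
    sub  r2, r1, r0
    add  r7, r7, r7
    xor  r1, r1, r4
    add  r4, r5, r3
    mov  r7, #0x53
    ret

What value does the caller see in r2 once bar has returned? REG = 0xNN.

prologue: push r2 -> mem[0x93]=0x98, sp=0x93
body[0] mov  r5, #0xda -> r5=0xda
body[1] sub  r2, r1, r0 -> r2=0x06
body[2] add  r7, r7, r7 -> r7=0x0a
body[3] xor  r1, r1, r4 -> r1=0x17
body[4] add  r4, r5, r3 -> r4=0x4d
body[5] mov  r7, #0x53 -> r7=0x53
epilogue: pop r2=0x98, sp=0x94
r2 is callee-saved -> restored

REG = 0x98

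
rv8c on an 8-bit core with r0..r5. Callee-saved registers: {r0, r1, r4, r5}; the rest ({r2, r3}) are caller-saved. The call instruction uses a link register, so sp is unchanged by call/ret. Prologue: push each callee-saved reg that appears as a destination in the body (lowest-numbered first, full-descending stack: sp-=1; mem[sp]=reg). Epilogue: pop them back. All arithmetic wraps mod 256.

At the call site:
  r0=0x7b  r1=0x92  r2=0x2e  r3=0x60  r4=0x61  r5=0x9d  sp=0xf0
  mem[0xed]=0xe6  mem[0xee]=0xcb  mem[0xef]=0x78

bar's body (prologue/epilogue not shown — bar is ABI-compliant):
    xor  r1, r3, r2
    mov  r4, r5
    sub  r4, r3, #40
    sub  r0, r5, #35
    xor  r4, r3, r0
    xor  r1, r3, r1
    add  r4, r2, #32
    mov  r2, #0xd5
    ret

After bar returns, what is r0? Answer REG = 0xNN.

prologue: push r0 → mem[0xef]=0x7b, sp=0xef
prologue: push r1 → mem[0xee]=0x92, sp=0xee
prologue: push r4 → mem[0xed]=0x61, sp=0xed
body[0] xor  r1, r3, r2 → r1=0x4e
body[1] mov  r4, r5 → r4=0x9d
body[2] sub  r4, r3, #40 → r4=0x38
body[3] sub  r0, r5, #35 → r0=0x7a
body[4] xor  r4, r3, r0 → r4=0x1a
body[5] xor  r1, r3, r1 → r1=0x2e
body[6] add  r4, r2, #32 → r4=0x4e
body[7] mov  r2, #0xd5 → r2=0xd5
epilogue: pop r4=0x61, sp=0xee
epilogue: pop r1=0x92, sp=0xef
epilogue: pop r0=0x7b, sp=0xf0
r0 is callee-saved → restored

REG = 0x7b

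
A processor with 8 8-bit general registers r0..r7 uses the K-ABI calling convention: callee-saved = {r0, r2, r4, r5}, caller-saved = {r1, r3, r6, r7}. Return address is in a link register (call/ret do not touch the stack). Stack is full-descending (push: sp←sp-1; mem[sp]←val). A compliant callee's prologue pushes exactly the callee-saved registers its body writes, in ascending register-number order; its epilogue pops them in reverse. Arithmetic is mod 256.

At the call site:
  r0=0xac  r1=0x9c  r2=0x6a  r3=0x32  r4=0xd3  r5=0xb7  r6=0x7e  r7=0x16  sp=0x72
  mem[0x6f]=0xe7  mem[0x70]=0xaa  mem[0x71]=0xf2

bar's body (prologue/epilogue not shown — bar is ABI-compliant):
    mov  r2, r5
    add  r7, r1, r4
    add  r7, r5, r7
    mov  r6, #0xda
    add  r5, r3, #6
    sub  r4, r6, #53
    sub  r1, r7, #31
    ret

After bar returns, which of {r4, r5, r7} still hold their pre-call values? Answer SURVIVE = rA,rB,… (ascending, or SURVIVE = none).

prologue: push r2 -> mem[0x71]=0x6a, sp=0x71
prologue: push r4 -> mem[0x70]=0xd3, sp=0x70
prologue: push r5 -> mem[0x6f]=0xb7, sp=0x6f
body[0] mov  r2, r5 -> r2=0xb7
body[1] add  r7, r1, r4 -> r7=0x6f
body[2] add  r7, r5, r7 -> r7=0x26
body[3] mov  r6, #0xda -> r6=0xda
body[4] add  r5, r3, #6 -> r5=0x38
body[5] sub  r4, r6, #53 -> r4=0xa5
body[6] sub  r1, r7, #31 -> r1=0x07
epilogue: pop r5=0xb7, sp=0x70
epilogue: pop r4=0xd3, sp=0x71
epilogue: pop r2=0x6a, sp=0x72
r4: callee-saved, written=True
r5: callee-saved, written=True
r7: caller-saved, written=True

SURVIVE = r4,r5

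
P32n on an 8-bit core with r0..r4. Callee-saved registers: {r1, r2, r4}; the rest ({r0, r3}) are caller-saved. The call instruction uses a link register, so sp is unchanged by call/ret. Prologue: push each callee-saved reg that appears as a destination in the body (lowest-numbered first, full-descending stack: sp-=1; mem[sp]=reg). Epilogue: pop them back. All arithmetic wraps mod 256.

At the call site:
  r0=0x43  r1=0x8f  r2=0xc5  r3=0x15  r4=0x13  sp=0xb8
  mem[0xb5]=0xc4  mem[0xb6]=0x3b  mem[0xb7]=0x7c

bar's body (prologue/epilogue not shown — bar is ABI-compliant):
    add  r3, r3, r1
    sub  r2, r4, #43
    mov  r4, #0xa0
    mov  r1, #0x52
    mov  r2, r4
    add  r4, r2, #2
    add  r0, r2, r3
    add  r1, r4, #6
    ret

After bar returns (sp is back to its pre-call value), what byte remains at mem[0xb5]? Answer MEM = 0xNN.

prologue: push r1 → mem[0xb7]=0x8f, sp=0xb7
prologue: push r2 → mem[0xb6]=0xc5, sp=0xb6
prologue: push r4 → mem[0xb5]=0x13, sp=0xb5
body[0] add  r3, r3, r1 → r3=0xa4
body[1] sub  r2, r4, #43 → r2=0xe8
body[2] mov  r4, #0xa0 → r4=0xa0
body[3] mov  r1, #0x52 → r1=0x52
body[4] mov  r2, r4 → r2=0xa0
body[5] add  r4, r2, #2 → r4=0xa2
body[6] add  r0, r2, r3 → r0=0x44
body[7] add  r1, r4, #6 → r1=0xa8
epilogue: pop r4=0x13, sp=0xb6
epilogue: pop r2=0xc5, sp=0xb7
epilogue: pop r1=0x8f, sp=0xb8
prologue pushed ['r1', 'r2', 'r4'] at ['0xb7', '0xb6', '0xb5']

MEM = 0x13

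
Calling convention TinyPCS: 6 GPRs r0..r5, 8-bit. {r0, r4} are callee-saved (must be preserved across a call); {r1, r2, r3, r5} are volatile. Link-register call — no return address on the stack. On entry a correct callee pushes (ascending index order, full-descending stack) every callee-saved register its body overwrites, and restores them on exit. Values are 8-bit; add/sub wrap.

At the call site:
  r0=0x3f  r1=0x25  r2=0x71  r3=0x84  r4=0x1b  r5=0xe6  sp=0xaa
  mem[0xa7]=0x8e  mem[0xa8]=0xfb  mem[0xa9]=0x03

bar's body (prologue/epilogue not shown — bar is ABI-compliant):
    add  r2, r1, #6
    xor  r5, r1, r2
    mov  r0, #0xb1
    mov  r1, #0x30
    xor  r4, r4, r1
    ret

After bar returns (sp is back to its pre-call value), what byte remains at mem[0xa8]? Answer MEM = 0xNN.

prologue: push r0 → mem[0xa9]=0x3f, sp=0xa9
prologue: push r4 → mem[0xa8]=0x1b, sp=0xa8
body[0] add  r2, r1, #6 → r2=0x2b
body[1] xor  r5, r1, r2 → r5=0x0e
body[2] mov  r0, #0xb1 → r0=0xb1
body[3] mov  r1, #0x30 → r1=0x30
body[4] xor  r4, r4, r1 → r4=0x2b
epilogue: pop r4=0x1b, sp=0xa9
epilogue: pop r0=0x3f, sp=0xaa
prologue pushed ['r0', 'r4'] at ['0xa9', '0xa8']

MEM = 0x1b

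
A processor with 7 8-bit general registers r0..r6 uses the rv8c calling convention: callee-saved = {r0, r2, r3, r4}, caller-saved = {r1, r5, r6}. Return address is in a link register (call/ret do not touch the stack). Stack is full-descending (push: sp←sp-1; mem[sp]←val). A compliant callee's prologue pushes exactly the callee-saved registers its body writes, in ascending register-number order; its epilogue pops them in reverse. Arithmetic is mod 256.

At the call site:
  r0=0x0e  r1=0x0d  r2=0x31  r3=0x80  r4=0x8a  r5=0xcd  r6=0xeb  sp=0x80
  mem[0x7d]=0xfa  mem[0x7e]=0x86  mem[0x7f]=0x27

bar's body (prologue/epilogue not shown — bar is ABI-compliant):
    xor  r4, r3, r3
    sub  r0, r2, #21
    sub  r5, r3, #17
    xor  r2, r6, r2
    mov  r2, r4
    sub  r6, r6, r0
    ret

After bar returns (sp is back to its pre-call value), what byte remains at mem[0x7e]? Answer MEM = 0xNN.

prologue: push r0 → mem[0x7f]=0x0e, sp=0x7f
prologue: push r2 → mem[0x7e]=0x31, sp=0x7e
prologue: push r4 → mem[0x7d]=0x8a, sp=0x7d
body[0] xor  r4, r3, r3 → r4=0x00
body[1] sub  r0, r2, #21 → r0=0x1c
body[2] sub  r5, r3, #17 → r5=0x6f
body[3] xor  r2, r6, r2 → r2=0xda
body[4] mov  r2, r4 → r2=0x00
body[5] sub  r6, r6, r0 → r6=0xcf
epilogue: pop r4=0x8a, sp=0x7e
epilogue: pop r2=0x31, sp=0x7f
epilogue: pop r0=0x0e, sp=0x80
prologue pushed ['r0', 'r2', 'r4'] at ['0x7f', '0x7e', '0x7d']

MEM = 0x31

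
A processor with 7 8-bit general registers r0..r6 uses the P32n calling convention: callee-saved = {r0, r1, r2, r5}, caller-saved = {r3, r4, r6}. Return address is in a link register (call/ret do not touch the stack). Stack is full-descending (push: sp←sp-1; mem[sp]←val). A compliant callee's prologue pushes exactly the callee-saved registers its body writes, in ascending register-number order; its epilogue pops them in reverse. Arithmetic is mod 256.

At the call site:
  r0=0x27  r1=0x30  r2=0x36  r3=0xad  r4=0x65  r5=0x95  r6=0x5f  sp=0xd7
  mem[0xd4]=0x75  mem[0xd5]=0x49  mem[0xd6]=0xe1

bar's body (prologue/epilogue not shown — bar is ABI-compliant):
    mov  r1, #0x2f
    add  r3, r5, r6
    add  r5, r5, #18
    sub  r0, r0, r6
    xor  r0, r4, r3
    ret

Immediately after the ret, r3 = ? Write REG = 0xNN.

prologue: push r0 -> mem[0xd6]=0x27, sp=0xd6
prologue: push r1 -> mem[0xd5]=0x30, sp=0xd5
prologue: push r5 -> mem[0xd4]=0x95, sp=0xd4
body[0] mov  r1, #0x2f -> r1=0x2f
body[1] add  r3, r5, r6 -> r3=0xf4
body[2] add  r5, r5, #18 -> r5=0xa7
body[3] sub  r0, r0, r6 -> r0=0xc8
body[4] xor  r0, r4, r3 -> r0=0x91
epilogue: pop r5=0x95, sp=0xd5
epilogue: pop r1=0x30, sp=0xd6
epilogue: pop r0=0x27, sp=0xd7
r3 is caller-saved -> body value

REG = 0xf4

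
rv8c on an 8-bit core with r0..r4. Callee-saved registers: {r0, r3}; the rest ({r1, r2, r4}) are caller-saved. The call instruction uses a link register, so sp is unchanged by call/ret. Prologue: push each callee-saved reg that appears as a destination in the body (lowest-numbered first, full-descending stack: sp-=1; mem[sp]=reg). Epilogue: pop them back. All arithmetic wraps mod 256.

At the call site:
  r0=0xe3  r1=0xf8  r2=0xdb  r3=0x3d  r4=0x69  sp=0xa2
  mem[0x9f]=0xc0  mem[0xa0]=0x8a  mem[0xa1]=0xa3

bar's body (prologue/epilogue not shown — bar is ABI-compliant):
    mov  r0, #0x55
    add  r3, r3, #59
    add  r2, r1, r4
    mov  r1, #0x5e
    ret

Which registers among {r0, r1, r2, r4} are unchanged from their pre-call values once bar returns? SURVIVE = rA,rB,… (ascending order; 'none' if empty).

SURVIVE = r0,r4

prologue: push r0 → mem[0xa1]=0xe3, sp=0xa1
prologue: push r3 → mem[0xa0]=0x3d, sp=0xa0
body[0] mov  r0, #0x55 → r0=0x55
body[1] add  r3, r3, #59 → r3=0x78
body[2] add  r2, r1, r4 → r2=0x61
body[3] mov  r1, #0x5e → r1=0x5e
epilogue: pop r3=0x3d, sp=0xa1
epilogue: pop r0=0xe3, sp=0xa2
r0: callee-saved, written=True
r1: caller-saved, written=True
r2: caller-saved, written=True
r4: caller-saved, written=False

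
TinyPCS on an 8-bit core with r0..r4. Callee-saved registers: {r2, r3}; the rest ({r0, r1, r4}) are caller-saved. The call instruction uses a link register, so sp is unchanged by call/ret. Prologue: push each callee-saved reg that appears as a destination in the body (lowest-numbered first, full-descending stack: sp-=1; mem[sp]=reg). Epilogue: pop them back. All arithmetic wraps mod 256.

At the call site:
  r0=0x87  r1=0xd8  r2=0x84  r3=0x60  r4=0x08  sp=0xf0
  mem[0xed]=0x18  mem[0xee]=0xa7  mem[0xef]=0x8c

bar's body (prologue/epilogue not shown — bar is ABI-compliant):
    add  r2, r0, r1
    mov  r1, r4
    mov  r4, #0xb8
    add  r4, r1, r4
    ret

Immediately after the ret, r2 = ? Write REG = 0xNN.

prologue: push r2 → mem[0xef]=0x84, sp=0xef
body[0] add  r2, r0, r1 → r2=0x5f
body[1] mov  r1, r4 → r1=0x08
body[2] mov  r4, #0xb8 → r4=0xb8
body[3] add  r4, r1, r4 → r4=0xc0
epilogue: pop r2=0x84, sp=0xf0
r2 is callee-saved → restored

REG = 0x84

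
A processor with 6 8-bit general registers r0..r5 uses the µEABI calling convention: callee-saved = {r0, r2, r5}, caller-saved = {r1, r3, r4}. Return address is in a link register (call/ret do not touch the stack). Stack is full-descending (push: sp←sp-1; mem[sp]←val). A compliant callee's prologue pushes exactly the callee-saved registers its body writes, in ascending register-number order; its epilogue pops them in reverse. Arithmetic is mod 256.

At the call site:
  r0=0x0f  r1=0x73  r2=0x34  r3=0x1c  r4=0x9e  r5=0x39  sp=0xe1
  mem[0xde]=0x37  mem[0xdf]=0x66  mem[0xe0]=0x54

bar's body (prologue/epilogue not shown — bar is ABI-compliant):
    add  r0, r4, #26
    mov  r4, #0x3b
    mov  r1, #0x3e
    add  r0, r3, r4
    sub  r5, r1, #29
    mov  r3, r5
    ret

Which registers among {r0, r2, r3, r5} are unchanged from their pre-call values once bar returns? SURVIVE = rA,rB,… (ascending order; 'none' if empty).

SURVIVE = r0,r2,r5

prologue: push r0 -> mem[0xe0]=0x0f, sp=0xe0
prologue: push r5 -> mem[0xdf]=0x39, sp=0xdf
body[0] add  r0, r4, #26 -> r0=0xb8
body[1] mov  r4, #0x3b -> r4=0x3b
body[2] mov  r1, #0x3e -> r1=0x3e
body[3] add  r0, r3, r4 -> r0=0x57
body[4] sub  r5, r1, #29 -> r5=0x21
body[5] mov  r3, r5 -> r3=0x21
epilogue: pop r5=0x39, sp=0xe0
epilogue: pop r0=0x0f, sp=0xe1
r0: callee-saved, written=True
r2: callee-saved, written=False
r3: caller-saved, written=True
r5: callee-saved, written=True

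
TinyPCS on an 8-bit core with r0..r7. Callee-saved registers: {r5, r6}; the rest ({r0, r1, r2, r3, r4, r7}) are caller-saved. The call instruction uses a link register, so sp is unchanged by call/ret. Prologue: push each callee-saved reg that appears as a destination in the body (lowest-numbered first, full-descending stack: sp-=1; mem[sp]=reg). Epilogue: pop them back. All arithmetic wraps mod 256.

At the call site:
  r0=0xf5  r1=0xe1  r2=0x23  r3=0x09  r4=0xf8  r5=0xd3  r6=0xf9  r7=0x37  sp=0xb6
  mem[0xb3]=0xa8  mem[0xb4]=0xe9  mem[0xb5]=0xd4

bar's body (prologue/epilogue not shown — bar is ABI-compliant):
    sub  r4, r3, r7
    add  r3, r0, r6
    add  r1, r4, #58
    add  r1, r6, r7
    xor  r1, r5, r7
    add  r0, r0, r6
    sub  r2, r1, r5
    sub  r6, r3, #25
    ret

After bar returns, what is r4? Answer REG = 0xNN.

prologue: push r6 -> mem[0xb5]=0xf9, sp=0xb5
body[0] sub  r4, r3, r7 -> r4=0xd2
body[1] add  r3, r0, r6 -> r3=0xee
body[2] add  r1, r4, #58 -> r1=0x0c
body[3] add  r1, r6, r7 -> r1=0x30
body[4] xor  r1, r5, r7 -> r1=0xe4
body[5] add  r0, r0, r6 -> r0=0xee
body[6] sub  r2, r1, r5 -> r2=0x11
body[7] sub  r6, r3, #25 -> r6=0xd5
epilogue: pop r6=0xf9, sp=0xb6
r4 is caller-saved -> body value

REG = 0xd2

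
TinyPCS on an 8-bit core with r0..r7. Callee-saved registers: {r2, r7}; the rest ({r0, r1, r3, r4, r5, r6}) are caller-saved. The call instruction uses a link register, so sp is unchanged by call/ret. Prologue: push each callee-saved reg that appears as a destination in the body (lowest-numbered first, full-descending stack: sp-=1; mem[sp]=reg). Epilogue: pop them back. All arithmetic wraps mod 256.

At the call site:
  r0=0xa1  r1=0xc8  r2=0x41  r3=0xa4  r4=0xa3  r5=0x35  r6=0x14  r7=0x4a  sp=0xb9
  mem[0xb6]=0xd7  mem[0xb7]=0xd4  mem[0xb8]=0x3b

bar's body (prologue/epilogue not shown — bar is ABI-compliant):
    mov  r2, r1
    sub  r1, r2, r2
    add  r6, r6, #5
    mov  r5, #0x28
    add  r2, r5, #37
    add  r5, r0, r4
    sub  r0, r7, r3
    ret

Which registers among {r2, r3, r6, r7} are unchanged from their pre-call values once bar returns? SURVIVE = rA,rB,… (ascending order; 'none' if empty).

SURVIVE = r2,r3,r7

prologue: push r2 -> mem[0xb8]=0x41, sp=0xb8
body[0] mov  r2, r1 -> r2=0xc8
body[1] sub  r1, r2, r2 -> r1=0x00
body[2] add  r6, r6, #5 -> r6=0x19
body[3] mov  r5, #0x28 -> r5=0x28
body[4] add  r2, r5, #37 -> r2=0x4d
body[5] add  r5, r0, r4 -> r5=0x44
body[6] sub  r0, r7, r3 -> r0=0xa6
epilogue: pop r2=0x41, sp=0xb9
r2: callee-saved, written=True
r3: caller-saved, written=False
r6: caller-saved, written=True
r7: callee-saved, written=False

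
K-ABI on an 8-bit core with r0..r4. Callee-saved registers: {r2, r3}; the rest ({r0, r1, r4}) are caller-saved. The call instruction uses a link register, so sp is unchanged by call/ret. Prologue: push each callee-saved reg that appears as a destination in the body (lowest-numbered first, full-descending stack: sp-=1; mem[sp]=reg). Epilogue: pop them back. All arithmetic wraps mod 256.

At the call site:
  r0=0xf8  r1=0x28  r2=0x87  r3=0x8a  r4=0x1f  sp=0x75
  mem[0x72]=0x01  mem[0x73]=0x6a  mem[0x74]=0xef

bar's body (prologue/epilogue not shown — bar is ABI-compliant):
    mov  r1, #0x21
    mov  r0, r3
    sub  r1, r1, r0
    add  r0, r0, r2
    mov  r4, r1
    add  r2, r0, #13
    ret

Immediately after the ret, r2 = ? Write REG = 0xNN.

prologue: push r2 -> mem[0x74]=0x87, sp=0x74
body[0] mov  r1, #0x21 -> r1=0x21
body[1] mov  r0, r3 -> r0=0x8a
body[2] sub  r1, r1, r0 -> r1=0x97
body[3] add  r0, r0, r2 -> r0=0x11
body[4] mov  r4, r1 -> r4=0x97
body[5] add  r2, r0, #13 -> r2=0x1e
epilogue: pop r2=0x87, sp=0x75
r2 is callee-saved -> restored

REG = 0x87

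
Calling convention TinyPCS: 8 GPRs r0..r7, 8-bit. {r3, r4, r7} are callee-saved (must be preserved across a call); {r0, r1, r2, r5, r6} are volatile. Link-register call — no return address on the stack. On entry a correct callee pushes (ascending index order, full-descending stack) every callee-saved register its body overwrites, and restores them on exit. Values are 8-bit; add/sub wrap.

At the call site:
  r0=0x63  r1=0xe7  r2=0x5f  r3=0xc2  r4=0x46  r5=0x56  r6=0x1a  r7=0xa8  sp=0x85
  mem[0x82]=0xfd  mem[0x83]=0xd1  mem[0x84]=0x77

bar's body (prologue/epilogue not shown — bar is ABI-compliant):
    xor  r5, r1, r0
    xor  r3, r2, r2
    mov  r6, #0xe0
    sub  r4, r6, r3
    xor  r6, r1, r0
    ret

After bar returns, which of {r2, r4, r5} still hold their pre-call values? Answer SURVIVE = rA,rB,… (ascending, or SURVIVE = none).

SURVIVE = r2,r4

prologue: push r3 → mem[0x84]=0xc2, sp=0x84
prologue: push r4 → mem[0x83]=0x46, sp=0x83
body[0] xor  r5, r1, r0 → r5=0x84
body[1] xor  r3, r2, r2 → r3=0x00
body[2] mov  r6, #0xe0 → r6=0xe0
body[3] sub  r4, r6, r3 → r4=0xe0
body[4] xor  r6, r1, r0 → r6=0x84
epilogue: pop r4=0x46, sp=0x84
epilogue: pop r3=0xc2, sp=0x85
r2: caller-saved, written=False
r4: callee-saved, written=True
r5: caller-saved, written=True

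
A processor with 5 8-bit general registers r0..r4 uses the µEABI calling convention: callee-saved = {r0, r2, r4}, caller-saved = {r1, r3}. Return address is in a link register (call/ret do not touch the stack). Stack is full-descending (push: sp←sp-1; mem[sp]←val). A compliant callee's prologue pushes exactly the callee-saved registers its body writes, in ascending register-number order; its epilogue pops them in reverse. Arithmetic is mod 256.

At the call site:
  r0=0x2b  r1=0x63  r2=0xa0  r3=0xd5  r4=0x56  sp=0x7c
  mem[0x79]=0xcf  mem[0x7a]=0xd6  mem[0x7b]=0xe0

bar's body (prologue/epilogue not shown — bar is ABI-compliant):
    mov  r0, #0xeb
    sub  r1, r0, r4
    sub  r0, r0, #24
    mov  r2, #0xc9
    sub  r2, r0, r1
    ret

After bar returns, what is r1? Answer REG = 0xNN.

REG = 0x95

prologue: push r0 → mem[0x7b]=0x2b, sp=0x7b
prologue: push r2 → mem[0x7a]=0xa0, sp=0x7a
body[0] mov  r0, #0xeb → r0=0xeb
body[1] sub  r1, r0, r4 → r1=0x95
body[2] sub  r0, r0, #24 → r0=0xd3
body[3] mov  r2, #0xc9 → r2=0xc9
body[4] sub  r2, r0, r1 → r2=0x3e
epilogue: pop r2=0xa0, sp=0x7b
epilogue: pop r0=0x2b, sp=0x7c
r1 is caller-saved → body value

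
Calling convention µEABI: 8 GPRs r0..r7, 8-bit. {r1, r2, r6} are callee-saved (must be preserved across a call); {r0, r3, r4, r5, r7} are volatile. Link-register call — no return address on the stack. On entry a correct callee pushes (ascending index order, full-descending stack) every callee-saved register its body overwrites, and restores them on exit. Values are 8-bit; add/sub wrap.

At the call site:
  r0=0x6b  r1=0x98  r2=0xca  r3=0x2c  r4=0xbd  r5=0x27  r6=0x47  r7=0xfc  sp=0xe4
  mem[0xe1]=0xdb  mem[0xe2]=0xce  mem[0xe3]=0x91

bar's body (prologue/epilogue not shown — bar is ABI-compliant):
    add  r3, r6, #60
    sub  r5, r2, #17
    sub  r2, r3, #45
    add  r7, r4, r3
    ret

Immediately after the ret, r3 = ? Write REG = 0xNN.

REG = 0x83

prologue: push r2 → mem[0xe3]=0xca, sp=0xe3
body[0] add  r3, r6, #60 → r3=0x83
body[1] sub  r5, r2, #17 → r5=0xb9
body[2] sub  r2, r3, #45 → r2=0x56
body[3] add  r7, r4, r3 → r7=0x40
epilogue: pop r2=0xca, sp=0xe4
r3 is caller-saved → body value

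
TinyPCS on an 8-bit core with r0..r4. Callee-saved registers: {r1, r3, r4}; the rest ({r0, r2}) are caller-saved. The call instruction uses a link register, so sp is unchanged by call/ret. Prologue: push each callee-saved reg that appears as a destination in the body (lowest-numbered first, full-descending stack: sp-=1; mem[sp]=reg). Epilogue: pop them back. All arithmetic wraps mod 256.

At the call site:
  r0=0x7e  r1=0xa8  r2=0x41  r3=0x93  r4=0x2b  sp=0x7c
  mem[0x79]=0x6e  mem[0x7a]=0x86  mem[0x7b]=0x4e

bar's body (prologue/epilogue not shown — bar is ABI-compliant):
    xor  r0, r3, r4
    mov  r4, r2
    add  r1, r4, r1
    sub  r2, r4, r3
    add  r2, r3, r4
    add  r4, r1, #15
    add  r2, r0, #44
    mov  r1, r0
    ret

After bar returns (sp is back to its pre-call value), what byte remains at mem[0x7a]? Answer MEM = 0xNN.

prologue: push r1 → mem[0x7b]=0xa8, sp=0x7b
prologue: push r4 → mem[0x7a]=0x2b, sp=0x7a
body[0] xor  r0, r3, r4 → r0=0xb8
body[1] mov  r4, r2 → r4=0x41
body[2] add  r1, r4, r1 → r1=0xe9
body[3] sub  r2, r4, r3 → r2=0xae
body[4] add  r2, r3, r4 → r2=0xd4
body[5] add  r4, r1, #15 → r4=0xf8
body[6] add  r2, r0, #44 → r2=0xe4
body[7] mov  r1, r0 → r1=0xb8
epilogue: pop r4=0x2b, sp=0x7b
epilogue: pop r1=0xa8, sp=0x7c
prologue pushed ['r1', 'r4'] at ['0x7b', '0x7a']

MEM = 0x2b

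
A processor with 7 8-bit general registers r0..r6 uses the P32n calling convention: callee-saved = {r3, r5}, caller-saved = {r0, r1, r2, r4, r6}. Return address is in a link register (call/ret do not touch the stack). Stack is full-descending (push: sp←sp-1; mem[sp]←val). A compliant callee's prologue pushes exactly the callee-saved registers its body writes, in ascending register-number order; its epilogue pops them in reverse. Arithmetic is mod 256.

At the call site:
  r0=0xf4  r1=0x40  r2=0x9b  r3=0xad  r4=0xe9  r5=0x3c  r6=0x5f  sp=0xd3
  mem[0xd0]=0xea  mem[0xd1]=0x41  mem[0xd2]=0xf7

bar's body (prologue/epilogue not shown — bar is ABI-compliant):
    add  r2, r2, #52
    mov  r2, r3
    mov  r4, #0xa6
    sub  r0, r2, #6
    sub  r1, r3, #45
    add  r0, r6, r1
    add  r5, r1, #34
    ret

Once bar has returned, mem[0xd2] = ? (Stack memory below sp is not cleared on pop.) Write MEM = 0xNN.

MEM = 0x3c

prologue: push r5 -> mem[0xd2]=0x3c, sp=0xd2
body[0] add  r2, r2, #52 -> r2=0xcf
body[1] mov  r2, r3 -> r2=0xad
body[2] mov  r4, #0xa6 -> r4=0xa6
body[3] sub  r0, r2, #6 -> r0=0xa7
body[4] sub  r1, r3, #45 -> r1=0x80
body[5] add  r0, r6, r1 -> r0=0xdf
body[6] add  r5, r1, #34 -> r5=0xa2
epilogue: pop r5=0x3c, sp=0xd3
prologue pushed ['r5'] at ['0xd2']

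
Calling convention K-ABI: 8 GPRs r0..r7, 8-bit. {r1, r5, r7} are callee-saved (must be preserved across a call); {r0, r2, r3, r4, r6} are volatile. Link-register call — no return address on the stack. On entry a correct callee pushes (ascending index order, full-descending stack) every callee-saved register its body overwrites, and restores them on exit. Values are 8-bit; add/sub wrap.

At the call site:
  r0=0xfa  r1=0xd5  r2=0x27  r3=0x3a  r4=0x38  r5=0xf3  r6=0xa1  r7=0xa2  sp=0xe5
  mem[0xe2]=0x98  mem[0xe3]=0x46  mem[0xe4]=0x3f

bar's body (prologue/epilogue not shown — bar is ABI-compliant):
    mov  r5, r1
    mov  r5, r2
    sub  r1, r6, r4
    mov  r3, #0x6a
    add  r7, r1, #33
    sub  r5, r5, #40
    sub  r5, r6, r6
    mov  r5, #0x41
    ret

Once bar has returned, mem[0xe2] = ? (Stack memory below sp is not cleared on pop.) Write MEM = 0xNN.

prologue: push r1 -> mem[0xe4]=0xd5, sp=0xe4
prologue: push r5 -> mem[0xe3]=0xf3, sp=0xe3
prologue: push r7 -> mem[0xe2]=0xa2, sp=0xe2
body[0] mov  r5, r1 -> r5=0xd5
body[1] mov  r5, r2 -> r5=0x27
body[2] sub  r1, r6, r4 -> r1=0x69
body[3] mov  r3, #0x6a -> r3=0x6a
body[4] add  r7, r1, #33 -> r7=0x8a
body[5] sub  r5, r5, #40 -> r5=0xff
body[6] sub  r5, r6, r6 -> r5=0x00
body[7] mov  r5, #0x41 -> r5=0x41
epilogue: pop r7=0xa2, sp=0xe3
epilogue: pop r5=0xf3, sp=0xe4
epilogue: pop r1=0xd5, sp=0xe5
prologue pushed ['r1', 'r5', 'r7'] at ['0xe4', '0xe3', '0xe2']

MEM = 0xa2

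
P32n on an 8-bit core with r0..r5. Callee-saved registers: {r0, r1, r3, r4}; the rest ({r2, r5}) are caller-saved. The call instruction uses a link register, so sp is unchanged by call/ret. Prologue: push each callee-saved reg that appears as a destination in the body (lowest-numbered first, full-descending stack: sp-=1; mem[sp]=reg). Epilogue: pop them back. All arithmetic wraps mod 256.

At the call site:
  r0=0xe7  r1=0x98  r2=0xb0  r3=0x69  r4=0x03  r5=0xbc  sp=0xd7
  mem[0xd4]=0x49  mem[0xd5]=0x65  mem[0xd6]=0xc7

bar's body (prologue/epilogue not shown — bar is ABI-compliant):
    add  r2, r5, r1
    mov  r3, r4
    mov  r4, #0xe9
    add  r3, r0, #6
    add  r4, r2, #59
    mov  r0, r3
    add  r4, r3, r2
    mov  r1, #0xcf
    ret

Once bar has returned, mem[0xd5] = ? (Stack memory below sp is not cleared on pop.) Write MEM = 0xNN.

prologue: push r0 → mem[0xd6]=0xe7, sp=0xd6
prologue: push r1 → mem[0xd5]=0x98, sp=0xd5
prologue: push r3 → mem[0xd4]=0x69, sp=0xd4
prologue: push r4 → mem[0xd3]=0x03, sp=0xd3
body[0] add  r2, r5, r1 → r2=0x54
body[1] mov  r3, r4 → r3=0x03
body[2] mov  r4, #0xe9 → r4=0xe9
body[3] add  r3, r0, #6 → r3=0xed
body[4] add  r4, r2, #59 → r4=0x8f
body[5] mov  r0, r3 → r0=0xed
body[6] add  r4, r3, r2 → r4=0x41
body[7] mov  r1, #0xcf → r1=0xcf
epilogue: pop r4=0x03, sp=0xd4
epilogue: pop r3=0x69, sp=0xd5
epilogue: pop r1=0x98, sp=0xd6
epilogue: pop r0=0xe7, sp=0xd7
prologue pushed ['r0', 'r1', 'r3', 'r4'] at ['0xd6', '0xd5', '0xd4', '0xd3']

MEM = 0x98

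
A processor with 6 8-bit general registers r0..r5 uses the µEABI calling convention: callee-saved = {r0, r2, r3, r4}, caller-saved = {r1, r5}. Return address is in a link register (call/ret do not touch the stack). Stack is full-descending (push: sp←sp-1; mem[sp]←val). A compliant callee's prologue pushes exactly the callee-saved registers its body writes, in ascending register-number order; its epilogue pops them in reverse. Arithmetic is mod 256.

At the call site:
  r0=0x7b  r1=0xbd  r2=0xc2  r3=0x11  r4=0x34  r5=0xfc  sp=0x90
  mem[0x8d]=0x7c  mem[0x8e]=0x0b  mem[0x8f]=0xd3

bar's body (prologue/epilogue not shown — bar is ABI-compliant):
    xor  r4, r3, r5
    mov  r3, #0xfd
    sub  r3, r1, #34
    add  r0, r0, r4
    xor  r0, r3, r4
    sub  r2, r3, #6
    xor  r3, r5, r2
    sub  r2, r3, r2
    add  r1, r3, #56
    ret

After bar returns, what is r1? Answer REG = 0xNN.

REG = 0xa1

prologue: push r0 → mem[0x8f]=0x7b, sp=0x8f
prologue: push r2 → mem[0x8e]=0xc2, sp=0x8e
prologue: push r3 → mem[0x8d]=0x11, sp=0x8d
prologue: push r4 → mem[0x8c]=0x34, sp=0x8c
body[0] xor  r4, r3, r5 → r4=0xed
body[1] mov  r3, #0xfd → r3=0xfd
body[2] sub  r3, r1, #34 → r3=0x9b
body[3] add  r0, r0, r4 → r0=0x68
body[4] xor  r0, r3, r4 → r0=0x76
body[5] sub  r2, r3, #6 → r2=0x95
body[6] xor  r3, r5, r2 → r3=0x69
body[7] sub  r2, r3, r2 → r2=0xd4
body[8] add  r1, r3, #56 → r1=0xa1
epilogue: pop r4=0x34, sp=0x8d
epilogue: pop r3=0x11, sp=0x8e
epilogue: pop r2=0xc2, sp=0x8f
epilogue: pop r0=0x7b, sp=0x90
r1 is caller-saved → body value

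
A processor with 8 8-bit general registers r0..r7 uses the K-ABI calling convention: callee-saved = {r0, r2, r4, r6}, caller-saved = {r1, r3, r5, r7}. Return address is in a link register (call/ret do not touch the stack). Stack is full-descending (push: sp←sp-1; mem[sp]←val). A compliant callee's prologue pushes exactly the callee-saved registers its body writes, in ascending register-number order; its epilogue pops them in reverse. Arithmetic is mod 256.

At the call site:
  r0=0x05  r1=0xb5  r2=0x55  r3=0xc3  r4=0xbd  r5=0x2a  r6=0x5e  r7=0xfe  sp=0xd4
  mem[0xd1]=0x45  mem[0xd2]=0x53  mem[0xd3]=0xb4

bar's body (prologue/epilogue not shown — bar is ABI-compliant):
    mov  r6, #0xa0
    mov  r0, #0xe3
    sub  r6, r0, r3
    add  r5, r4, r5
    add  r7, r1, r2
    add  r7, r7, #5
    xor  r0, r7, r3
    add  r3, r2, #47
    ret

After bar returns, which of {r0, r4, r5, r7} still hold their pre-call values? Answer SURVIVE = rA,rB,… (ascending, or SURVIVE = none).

SURVIVE = r0,r4

prologue: push r0 → mem[0xd3]=0x05, sp=0xd3
prologue: push r6 → mem[0xd2]=0x5e, sp=0xd2
body[0] mov  r6, #0xa0 → r6=0xa0
body[1] mov  r0, #0xe3 → r0=0xe3
body[2] sub  r6, r0, r3 → r6=0x20
body[3] add  r5, r4, r5 → r5=0xe7
body[4] add  r7, r1, r2 → r7=0x0a
body[5] add  r7, r7, #5 → r7=0x0f
body[6] xor  r0, r7, r3 → r0=0xcc
body[7] add  r3, r2, #47 → r3=0x84
epilogue: pop r6=0x5e, sp=0xd3
epilogue: pop r0=0x05, sp=0xd4
r0: callee-saved, written=True
r4: callee-saved, written=False
r5: caller-saved, written=True
r7: caller-saved, written=True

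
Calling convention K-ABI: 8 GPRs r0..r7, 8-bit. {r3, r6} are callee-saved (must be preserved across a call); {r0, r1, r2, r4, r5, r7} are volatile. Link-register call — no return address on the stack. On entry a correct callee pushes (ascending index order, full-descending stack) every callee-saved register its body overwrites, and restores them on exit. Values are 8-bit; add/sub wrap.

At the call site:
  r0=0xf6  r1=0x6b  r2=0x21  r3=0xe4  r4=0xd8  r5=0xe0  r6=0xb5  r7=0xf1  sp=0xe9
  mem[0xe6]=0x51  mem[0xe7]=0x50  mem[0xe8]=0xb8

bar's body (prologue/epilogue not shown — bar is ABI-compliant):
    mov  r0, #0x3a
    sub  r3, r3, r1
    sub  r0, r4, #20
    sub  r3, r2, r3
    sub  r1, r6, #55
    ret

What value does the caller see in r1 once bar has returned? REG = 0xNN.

prologue: push r3 → mem[0xe8]=0xe4, sp=0xe8
body[0] mov  r0, #0x3a → r0=0x3a
body[1] sub  r3, r3, r1 → r3=0x79
body[2] sub  r0, r4, #20 → r0=0xc4
body[3] sub  r3, r2, r3 → r3=0xa8
body[4] sub  r1, r6, #55 → r1=0x7e
epilogue: pop r3=0xe4, sp=0xe9
r1 is caller-saved → body value

REG = 0x7e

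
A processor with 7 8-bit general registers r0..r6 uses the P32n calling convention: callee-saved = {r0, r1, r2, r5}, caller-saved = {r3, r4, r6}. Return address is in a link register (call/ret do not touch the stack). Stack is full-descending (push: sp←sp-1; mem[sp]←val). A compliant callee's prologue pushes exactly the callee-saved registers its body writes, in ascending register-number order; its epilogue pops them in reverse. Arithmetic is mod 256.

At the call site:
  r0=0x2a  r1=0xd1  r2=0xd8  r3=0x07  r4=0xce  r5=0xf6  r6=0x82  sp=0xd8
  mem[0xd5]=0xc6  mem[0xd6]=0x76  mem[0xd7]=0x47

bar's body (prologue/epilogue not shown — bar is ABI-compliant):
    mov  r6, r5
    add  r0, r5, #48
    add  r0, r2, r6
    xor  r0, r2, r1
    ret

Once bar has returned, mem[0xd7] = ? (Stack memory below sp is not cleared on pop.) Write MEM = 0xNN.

MEM = 0x2a

prologue: push r0 → mem[0xd7]=0x2a, sp=0xd7
body[0] mov  r6, r5 → r6=0xf6
body[1] add  r0, r5, #48 → r0=0x26
body[2] add  r0, r2, r6 → r0=0xce
body[3] xor  r0, r2, r1 → r0=0x09
epilogue: pop r0=0x2a, sp=0xd8
prologue pushed ['r0'] at ['0xd7']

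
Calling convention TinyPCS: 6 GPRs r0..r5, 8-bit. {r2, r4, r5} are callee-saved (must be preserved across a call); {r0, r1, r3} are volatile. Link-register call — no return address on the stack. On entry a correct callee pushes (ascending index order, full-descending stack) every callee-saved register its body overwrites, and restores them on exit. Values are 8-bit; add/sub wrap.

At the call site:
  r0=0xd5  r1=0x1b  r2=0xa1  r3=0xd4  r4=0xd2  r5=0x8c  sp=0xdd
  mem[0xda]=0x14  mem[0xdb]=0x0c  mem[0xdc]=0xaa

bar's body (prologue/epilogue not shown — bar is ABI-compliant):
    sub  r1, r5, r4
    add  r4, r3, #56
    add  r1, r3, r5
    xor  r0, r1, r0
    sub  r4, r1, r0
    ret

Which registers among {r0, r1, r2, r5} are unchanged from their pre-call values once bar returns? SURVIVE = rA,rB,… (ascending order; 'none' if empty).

SURVIVE = r2,r5

prologue: push r4 -> mem[0xdc]=0xd2, sp=0xdc
body[0] sub  r1, r5, r4 -> r1=0xba
body[1] add  r4, r3, #56 -> r4=0x0c
body[2] add  r1, r3, r5 -> r1=0x60
body[3] xor  r0, r1, r0 -> r0=0xb5
body[4] sub  r4, r1, r0 -> r4=0xab
epilogue: pop r4=0xd2, sp=0xdd
r0: caller-saved, written=True
r1: caller-saved, written=True
r2: callee-saved, written=False
r5: callee-saved, written=False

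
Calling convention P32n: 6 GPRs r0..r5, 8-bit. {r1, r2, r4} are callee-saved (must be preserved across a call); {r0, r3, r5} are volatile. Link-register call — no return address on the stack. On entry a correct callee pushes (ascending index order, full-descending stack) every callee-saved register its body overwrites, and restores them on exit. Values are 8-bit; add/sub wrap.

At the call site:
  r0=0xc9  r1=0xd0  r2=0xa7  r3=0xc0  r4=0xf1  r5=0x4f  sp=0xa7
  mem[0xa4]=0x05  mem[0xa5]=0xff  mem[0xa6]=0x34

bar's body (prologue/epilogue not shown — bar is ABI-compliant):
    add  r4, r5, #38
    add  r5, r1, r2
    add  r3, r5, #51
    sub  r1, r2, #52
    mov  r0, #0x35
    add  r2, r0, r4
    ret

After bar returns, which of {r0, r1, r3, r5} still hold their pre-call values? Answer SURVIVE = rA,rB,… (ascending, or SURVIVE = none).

prologue: push r1 -> mem[0xa6]=0xd0, sp=0xa6
prologue: push r2 -> mem[0xa5]=0xa7, sp=0xa5
prologue: push r4 -> mem[0xa4]=0xf1, sp=0xa4
body[0] add  r4, r5, #38 -> r4=0x75
body[1] add  r5, r1, r2 -> r5=0x77
body[2] add  r3, r5, #51 -> r3=0xaa
body[3] sub  r1, r2, #52 -> r1=0x73
body[4] mov  r0, #0x35 -> r0=0x35
body[5] add  r2, r0, r4 -> r2=0xaa
epilogue: pop r4=0xf1, sp=0xa5
epilogue: pop r2=0xa7, sp=0xa6
epilogue: pop r1=0xd0, sp=0xa7
r0: caller-saved, written=True
r1: callee-saved, written=True
r3: caller-saved, written=True
r5: caller-saved, written=True

SURVIVE = r1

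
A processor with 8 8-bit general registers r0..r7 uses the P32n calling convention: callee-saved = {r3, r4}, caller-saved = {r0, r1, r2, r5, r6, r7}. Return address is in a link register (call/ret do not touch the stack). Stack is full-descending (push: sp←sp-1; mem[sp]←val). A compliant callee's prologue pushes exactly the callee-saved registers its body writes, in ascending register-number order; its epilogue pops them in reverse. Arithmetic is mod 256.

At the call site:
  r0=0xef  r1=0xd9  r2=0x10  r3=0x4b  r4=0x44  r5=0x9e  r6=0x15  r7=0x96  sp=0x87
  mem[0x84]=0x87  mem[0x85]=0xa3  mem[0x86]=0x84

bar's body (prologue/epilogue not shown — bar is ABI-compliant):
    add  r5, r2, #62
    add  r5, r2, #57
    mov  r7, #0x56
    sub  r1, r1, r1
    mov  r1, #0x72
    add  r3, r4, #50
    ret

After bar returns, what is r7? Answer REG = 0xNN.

prologue: push r3 -> mem[0x86]=0x4b, sp=0x86
body[0] add  r5, r2, #62 -> r5=0x4e
body[1] add  r5, r2, #57 -> r5=0x49
body[2] mov  r7, #0x56 -> r7=0x56
body[3] sub  r1, r1, r1 -> r1=0x00
body[4] mov  r1, #0x72 -> r1=0x72
body[5] add  r3, r4, #50 -> r3=0x76
epilogue: pop r3=0x4b, sp=0x87
r7 is caller-saved -> body value

REG = 0x56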